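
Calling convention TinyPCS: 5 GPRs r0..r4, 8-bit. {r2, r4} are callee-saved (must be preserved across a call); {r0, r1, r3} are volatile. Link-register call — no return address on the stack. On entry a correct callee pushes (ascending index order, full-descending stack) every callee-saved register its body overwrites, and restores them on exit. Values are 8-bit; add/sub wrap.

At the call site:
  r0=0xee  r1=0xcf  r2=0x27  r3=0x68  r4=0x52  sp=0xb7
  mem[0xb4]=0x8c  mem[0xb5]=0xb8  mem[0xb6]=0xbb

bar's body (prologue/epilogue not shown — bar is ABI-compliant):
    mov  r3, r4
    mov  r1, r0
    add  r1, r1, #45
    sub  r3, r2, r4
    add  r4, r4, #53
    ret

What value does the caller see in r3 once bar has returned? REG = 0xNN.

REG = 0xd5

prologue: push r4 → mem[0xb6]=0x52, sp=0xb6
body[0] mov  r3, r4 → r3=0x52
body[1] mov  r1, r0 → r1=0xee
body[2] add  r1, r1, #45 → r1=0x1b
body[3] sub  r3, r2, r4 → r3=0xd5
body[4] add  r4, r4, #53 → r4=0x87
epilogue: pop r4=0x52, sp=0xb7
r3 is caller-saved → body value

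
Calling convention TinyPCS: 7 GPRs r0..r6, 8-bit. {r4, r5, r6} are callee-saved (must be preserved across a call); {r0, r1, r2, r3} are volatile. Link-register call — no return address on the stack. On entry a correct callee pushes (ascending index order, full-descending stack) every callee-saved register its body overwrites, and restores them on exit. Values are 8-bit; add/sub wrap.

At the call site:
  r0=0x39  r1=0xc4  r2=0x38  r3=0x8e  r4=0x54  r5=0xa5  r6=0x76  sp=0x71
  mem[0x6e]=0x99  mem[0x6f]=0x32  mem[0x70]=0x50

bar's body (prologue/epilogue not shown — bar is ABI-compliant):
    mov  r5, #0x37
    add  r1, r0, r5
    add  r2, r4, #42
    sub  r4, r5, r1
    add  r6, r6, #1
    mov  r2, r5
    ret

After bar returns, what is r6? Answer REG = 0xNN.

REG = 0x76

prologue: push r4 → mem[0x70]=0x54, sp=0x70
prologue: push r5 → mem[0x6f]=0xa5, sp=0x6f
prologue: push r6 → mem[0x6e]=0x76, sp=0x6e
body[0] mov  r5, #0x37 → r5=0x37
body[1] add  r1, r0, r5 → r1=0x70
body[2] add  r2, r4, #42 → r2=0x7e
body[3] sub  r4, r5, r1 → r4=0xc7
body[4] add  r6, r6, #1 → r6=0x77
body[5] mov  r2, r5 → r2=0x37
epilogue: pop r6=0x76, sp=0x6f
epilogue: pop r5=0xa5, sp=0x70
epilogue: pop r4=0x54, sp=0x71
r6 is callee-saved → restored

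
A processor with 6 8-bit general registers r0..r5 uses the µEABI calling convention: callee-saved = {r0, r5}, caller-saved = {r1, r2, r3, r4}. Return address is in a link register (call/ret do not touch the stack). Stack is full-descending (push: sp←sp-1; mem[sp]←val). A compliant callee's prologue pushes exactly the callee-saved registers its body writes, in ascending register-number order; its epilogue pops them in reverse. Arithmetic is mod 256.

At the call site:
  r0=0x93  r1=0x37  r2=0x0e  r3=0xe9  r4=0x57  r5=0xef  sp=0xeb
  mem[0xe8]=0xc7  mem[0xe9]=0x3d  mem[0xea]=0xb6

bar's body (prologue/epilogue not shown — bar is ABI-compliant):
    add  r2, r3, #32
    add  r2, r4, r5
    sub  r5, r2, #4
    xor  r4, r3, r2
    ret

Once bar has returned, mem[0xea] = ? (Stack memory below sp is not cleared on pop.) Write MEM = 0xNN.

prologue: push r5 → mem[0xea]=0xef, sp=0xea
body[0] add  r2, r3, #32 → r2=0x09
body[1] add  r2, r4, r5 → r2=0x46
body[2] sub  r5, r2, #4 → r5=0x42
body[3] xor  r4, r3, r2 → r4=0xaf
epilogue: pop r5=0xef, sp=0xeb
prologue pushed ['r5'] at ['0xea']

MEM = 0xef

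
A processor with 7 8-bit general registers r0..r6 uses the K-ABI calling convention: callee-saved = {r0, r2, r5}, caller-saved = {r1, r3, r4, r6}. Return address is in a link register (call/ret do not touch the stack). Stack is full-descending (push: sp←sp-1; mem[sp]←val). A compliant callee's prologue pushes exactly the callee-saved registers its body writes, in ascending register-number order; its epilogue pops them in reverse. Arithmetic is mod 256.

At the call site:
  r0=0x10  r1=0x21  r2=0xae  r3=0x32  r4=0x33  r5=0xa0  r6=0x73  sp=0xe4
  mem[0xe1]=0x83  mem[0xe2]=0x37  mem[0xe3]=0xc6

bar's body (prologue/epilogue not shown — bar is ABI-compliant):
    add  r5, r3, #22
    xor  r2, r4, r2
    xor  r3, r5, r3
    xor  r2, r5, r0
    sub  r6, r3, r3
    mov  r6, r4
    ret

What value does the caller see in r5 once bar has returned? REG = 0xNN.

REG = 0xa0

prologue: push r2 → mem[0xe3]=0xae, sp=0xe3
prologue: push r5 → mem[0xe2]=0xa0, sp=0xe2
body[0] add  r5, r3, #22 → r5=0x48
body[1] xor  r2, r4, r2 → r2=0x9d
body[2] xor  r3, r5, r3 → r3=0x7a
body[3] xor  r2, r5, r0 → r2=0x58
body[4] sub  r6, r3, r3 → r6=0x00
body[5] mov  r6, r4 → r6=0x33
epilogue: pop r5=0xa0, sp=0xe3
epilogue: pop r2=0xae, sp=0xe4
r5 is callee-saved → restored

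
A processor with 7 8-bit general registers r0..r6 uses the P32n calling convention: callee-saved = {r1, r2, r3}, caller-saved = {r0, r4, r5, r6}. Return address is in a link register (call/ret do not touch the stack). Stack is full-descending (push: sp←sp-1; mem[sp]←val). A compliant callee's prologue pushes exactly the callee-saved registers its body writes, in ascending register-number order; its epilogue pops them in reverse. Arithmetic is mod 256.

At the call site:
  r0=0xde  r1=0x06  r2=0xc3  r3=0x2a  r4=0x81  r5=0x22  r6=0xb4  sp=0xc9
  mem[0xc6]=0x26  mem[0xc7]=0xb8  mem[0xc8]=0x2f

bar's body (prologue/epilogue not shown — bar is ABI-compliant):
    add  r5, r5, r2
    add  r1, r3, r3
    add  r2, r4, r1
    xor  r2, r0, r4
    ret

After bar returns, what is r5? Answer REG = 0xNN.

prologue: push r1 → mem[0xc8]=0x06, sp=0xc8
prologue: push r2 → mem[0xc7]=0xc3, sp=0xc7
body[0] add  r5, r5, r2 → r5=0xe5
body[1] add  r1, r3, r3 → r1=0x54
body[2] add  r2, r4, r1 → r2=0xd5
body[3] xor  r2, r0, r4 → r2=0x5f
epilogue: pop r2=0xc3, sp=0xc8
epilogue: pop r1=0x06, sp=0xc9
r5 is caller-saved → body value

REG = 0xe5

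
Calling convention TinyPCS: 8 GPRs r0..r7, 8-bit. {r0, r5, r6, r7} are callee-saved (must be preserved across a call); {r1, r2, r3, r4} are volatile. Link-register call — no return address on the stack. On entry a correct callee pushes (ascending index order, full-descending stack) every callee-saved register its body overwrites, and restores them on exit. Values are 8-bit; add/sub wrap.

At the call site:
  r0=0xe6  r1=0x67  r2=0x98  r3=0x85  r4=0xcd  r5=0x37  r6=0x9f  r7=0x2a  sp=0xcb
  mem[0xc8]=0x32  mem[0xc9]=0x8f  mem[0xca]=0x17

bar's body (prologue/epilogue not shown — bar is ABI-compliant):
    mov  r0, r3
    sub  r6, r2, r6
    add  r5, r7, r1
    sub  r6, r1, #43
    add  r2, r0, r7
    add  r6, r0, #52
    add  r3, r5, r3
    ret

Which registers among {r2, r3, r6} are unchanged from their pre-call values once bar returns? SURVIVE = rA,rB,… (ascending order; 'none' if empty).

prologue: push r0 → mem[0xca]=0xe6, sp=0xca
prologue: push r5 → mem[0xc9]=0x37, sp=0xc9
prologue: push r6 → mem[0xc8]=0x9f, sp=0xc8
body[0] mov  r0, r3 → r0=0x85
body[1] sub  r6, r2, r6 → r6=0xf9
body[2] add  r5, r7, r1 → r5=0x91
body[3] sub  r6, r1, #43 → r6=0x3c
body[4] add  r2, r0, r7 → r2=0xaf
body[5] add  r6, r0, #52 → r6=0xb9
body[6] add  r3, r5, r3 → r3=0x16
epilogue: pop r6=0x9f, sp=0xc9
epilogue: pop r5=0x37, sp=0xca
epilogue: pop r0=0xe6, sp=0xcb
r2: caller-saved, written=True
r3: caller-saved, written=True
r6: callee-saved, written=True

SURVIVE = r6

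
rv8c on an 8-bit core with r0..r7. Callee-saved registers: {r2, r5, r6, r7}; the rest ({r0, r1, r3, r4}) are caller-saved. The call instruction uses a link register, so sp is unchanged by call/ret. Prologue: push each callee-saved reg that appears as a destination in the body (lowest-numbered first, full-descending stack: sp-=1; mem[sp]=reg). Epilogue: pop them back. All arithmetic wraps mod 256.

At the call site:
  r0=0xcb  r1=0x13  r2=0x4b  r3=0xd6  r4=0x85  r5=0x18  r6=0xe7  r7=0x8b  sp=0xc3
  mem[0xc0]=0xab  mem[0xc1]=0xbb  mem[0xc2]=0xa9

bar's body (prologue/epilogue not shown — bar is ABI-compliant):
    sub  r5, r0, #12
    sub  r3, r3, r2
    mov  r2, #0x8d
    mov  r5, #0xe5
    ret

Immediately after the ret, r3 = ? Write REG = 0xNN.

prologue: push r2 → mem[0xc2]=0x4b, sp=0xc2
prologue: push r5 → mem[0xc1]=0x18, sp=0xc1
body[0] sub  r5, r0, #12 → r5=0xbf
body[1] sub  r3, r3, r2 → r3=0x8b
body[2] mov  r2, #0x8d → r2=0x8d
body[3] mov  r5, #0xe5 → r5=0xe5
epilogue: pop r5=0x18, sp=0xc2
epilogue: pop r2=0x4b, sp=0xc3
r3 is caller-saved → body value

REG = 0x8b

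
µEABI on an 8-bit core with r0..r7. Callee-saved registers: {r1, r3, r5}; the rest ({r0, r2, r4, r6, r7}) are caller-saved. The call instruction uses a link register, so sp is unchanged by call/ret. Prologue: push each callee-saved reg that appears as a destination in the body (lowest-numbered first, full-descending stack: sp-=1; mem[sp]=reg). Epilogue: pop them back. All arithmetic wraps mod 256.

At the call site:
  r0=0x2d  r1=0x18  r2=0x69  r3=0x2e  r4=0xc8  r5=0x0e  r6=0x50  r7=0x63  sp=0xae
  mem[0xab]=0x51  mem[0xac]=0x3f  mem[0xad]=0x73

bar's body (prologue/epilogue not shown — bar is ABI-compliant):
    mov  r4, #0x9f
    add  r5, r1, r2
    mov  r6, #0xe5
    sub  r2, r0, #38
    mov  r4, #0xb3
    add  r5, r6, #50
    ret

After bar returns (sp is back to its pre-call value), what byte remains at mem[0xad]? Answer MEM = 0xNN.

MEM = 0x0e

prologue: push r5 → mem[0xad]=0x0e, sp=0xad
body[0] mov  r4, #0x9f → r4=0x9f
body[1] add  r5, r1, r2 → r5=0x81
body[2] mov  r6, #0xe5 → r6=0xe5
body[3] sub  r2, r0, #38 → r2=0x07
body[4] mov  r4, #0xb3 → r4=0xb3
body[5] add  r5, r6, #50 → r5=0x17
epilogue: pop r5=0x0e, sp=0xae
prologue pushed ['r5'] at ['0xad']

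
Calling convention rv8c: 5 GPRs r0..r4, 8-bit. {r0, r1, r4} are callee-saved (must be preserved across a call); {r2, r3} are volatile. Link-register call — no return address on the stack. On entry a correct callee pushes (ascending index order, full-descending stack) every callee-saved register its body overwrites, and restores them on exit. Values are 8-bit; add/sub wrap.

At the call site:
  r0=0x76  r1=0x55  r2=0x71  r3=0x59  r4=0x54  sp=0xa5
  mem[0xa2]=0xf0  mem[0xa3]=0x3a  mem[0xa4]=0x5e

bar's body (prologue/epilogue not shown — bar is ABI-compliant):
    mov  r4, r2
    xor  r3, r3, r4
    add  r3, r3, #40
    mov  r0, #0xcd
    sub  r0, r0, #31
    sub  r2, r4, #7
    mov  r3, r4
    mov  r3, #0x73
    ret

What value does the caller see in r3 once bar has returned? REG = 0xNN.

REG = 0x73

prologue: push r0 -> mem[0xa4]=0x76, sp=0xa4
prologue: push r4 -> mem[0xa3]=0x54, sp=0xa3
body[0] mov  r4, r2 -> r4=0x71
body[1] xor  r3, r3, r4 -> r3=0x28
body[2] add  r3, r3, #40 -> r3=0x50
body[3] mov  r0, #0xcd -> r0=0xcd
body[4] sub  r0, r0, #31 -> r0=0xae
body[5] sub  r2, r4, #7 -> r2=0x6a
body[6] mov  r3, r4 -> r3=0x71
body[7] mov  r3, #0x73 -> r3=0x73
epilogue: pop r4=0x54, sp=0xa4
epilogue: pop r0=0x76, sp=0xa5
r3 is caller-saved -> body value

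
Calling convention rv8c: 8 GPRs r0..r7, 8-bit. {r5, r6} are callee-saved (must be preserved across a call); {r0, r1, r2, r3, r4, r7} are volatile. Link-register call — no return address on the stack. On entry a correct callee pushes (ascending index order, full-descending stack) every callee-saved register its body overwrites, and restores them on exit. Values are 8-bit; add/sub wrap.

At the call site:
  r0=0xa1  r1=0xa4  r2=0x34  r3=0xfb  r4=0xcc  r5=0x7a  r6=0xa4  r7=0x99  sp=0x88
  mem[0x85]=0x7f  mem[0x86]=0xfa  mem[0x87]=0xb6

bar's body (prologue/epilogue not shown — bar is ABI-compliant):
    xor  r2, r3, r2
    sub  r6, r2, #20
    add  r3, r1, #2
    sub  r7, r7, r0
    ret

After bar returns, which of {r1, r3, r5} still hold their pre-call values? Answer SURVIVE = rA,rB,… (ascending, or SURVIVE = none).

prologue: push r6 → mem[0x87]=0xa4, sp=0x87
body[0] xor  r2, r3, r2 → r2=0xcf
body[1] sub  r6, r2, #20 → r6=0xbb
body[2] add  r3, r1, #2 → r3=0xa6
body[3] sub  r7, r7, r0 → r7=0xf8
epilogue: pop r6=0xa4, sp=0x88
r1: caller-saved, written=False
r3: caller-saved, written=True
r5: callee-saved, written=False

SURVIVE = r1,r5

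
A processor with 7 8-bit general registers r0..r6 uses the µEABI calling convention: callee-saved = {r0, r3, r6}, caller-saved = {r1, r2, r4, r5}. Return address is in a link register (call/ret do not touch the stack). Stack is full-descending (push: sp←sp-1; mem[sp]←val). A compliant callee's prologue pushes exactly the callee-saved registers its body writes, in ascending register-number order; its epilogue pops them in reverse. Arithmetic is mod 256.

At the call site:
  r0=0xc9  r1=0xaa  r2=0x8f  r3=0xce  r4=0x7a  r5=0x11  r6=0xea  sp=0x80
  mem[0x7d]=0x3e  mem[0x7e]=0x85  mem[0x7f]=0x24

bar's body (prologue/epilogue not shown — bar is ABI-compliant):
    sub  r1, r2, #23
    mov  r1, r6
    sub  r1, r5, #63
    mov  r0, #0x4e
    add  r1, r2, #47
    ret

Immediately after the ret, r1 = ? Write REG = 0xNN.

prologue: push r0 → mem[0x7f]=0xc9, sp=0x7f
body[0] sub  r1, r2, #23 → r1=0x78
body[1] mov  r1, r6 → r1=0xea
body[2] sub  r1, r5, #63 → r1=0xd2
body[3] mov  r0, #0x4e → r0=0x4e
body[4] add  r1, r2, #47 → r1=0xbe
epilogue: pop r0=0xc9, sp=0x80
r1 is caller-saved → body value

REG = 0xbe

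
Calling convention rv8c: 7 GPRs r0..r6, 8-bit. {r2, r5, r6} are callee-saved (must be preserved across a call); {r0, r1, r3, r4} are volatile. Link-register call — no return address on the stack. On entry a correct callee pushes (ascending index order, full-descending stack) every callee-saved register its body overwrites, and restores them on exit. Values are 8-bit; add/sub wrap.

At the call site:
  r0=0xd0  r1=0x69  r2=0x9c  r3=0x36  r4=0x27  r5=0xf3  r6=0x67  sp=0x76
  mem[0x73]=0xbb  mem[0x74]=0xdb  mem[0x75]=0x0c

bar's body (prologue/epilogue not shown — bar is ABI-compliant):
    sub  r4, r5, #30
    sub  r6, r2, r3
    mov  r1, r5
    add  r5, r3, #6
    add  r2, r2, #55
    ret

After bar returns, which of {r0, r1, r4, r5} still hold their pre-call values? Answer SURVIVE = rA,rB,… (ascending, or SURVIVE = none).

SURVIVE = r0,r5

prologue: push r2 -> mem[0x75]=0x9c, sp=0x75
prologue: push r5 -> mem[0x74]=0xf3, sp=0x74
prologue: push r6 -> mem[0x73]=0x67, sp=0x73
body[0] sub  r4, r5, #30 -> r4=0xd5
body[1] sub  r6, r2, r3 -> r6=0x66
body[2] mov  r1, r5 -> r1=0xf3
body[3] add  r5, r3, #6 -> r5=0x3c
body[4] add  r2, r2, #55 -> r2=0xd3
epilogue: pop r6=0x67, sp=0x74
epilogue: pop r5=0xf3, sp=0x75
epilogue: pop r2=0x9c, sp=0x76
r0: caller-saved, written=False
r1: caller-saved, written=True
r4: caller-saved, written=True
r5: callee-saved, written=True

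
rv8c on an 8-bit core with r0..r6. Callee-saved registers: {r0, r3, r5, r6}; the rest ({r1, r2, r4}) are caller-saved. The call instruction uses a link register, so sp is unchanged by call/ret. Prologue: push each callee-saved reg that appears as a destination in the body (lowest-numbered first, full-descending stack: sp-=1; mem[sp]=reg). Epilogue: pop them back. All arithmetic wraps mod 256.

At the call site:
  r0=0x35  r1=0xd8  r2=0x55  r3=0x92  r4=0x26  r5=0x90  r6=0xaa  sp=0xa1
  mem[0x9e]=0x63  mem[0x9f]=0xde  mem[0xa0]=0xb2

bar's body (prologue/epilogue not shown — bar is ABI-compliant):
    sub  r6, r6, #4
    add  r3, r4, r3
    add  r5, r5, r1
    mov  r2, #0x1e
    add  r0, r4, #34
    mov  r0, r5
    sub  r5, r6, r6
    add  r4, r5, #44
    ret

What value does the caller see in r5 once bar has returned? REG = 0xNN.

REG = 0x90

prologue: push r0 -> mem[0xa0]=0x35, sp=0xa0
prologue: push r3 -> mem[0x9f]=0x92, sp=0x9f
prologue: push r5 -> mem[0x9e]=0x90, sp=0x9e
prologue: push r6 -> mem[0x9d]=0xaa, sp=0x9d
body[0] sub  r6, r6, #4 -> r6=0xa6
body[1] add  r3, r4, r3 -> r3=0xb8
body[2] add  r5, r5, r1 -> r5=0x68
body[3] mov  r2, #0x1e -> r2=0x1e
body[4] add  r0, r4, #34 -> r0=0x48
body[5] mov  r0, r5 -> r0=0x68
body[6] sub  r5, r6, r6 -> r5=0x00
body[7] add  r4, r5, #44 -> r4=0x2c
epilogue: pop r6=0xaa, sp=0x9e
epilogue: pop r5=0x90, sp=0x9f
epilogue: pop r3=0x92, sp=0xa0
epilogue: pop r0=0x35, sp=0xa1
r5 is callee-saved -> restored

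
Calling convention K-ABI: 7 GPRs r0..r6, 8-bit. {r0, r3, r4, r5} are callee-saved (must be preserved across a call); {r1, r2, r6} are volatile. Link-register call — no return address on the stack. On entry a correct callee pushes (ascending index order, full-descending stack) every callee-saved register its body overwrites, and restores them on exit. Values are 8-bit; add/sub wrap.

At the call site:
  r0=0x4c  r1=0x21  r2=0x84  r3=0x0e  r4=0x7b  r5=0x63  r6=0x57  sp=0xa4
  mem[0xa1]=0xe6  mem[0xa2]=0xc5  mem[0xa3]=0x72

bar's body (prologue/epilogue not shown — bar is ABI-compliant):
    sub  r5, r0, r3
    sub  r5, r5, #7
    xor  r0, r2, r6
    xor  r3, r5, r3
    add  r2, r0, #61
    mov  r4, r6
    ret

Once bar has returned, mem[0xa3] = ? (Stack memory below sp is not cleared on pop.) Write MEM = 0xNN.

prologue: push r0 -> mem[0xa3]=0x4c, sp=0xa3
prologue: push r3 -> mem[0xa2]=0x0e, sp=0xa2
prologue: push r4 -> mem[0xa1]=0x7b, sp=0xa1
prologue: push r5 -> mem[0xa0]=0x63, sp=0xa0
body[0] sub  r5, r0, r3 -> r5=0x3e
body[1] sub  r5, r5, #7 -> r5=0x37
body[2] xor  r0, r2, r6 -> r0=0xd3
body[3] xor  r3, r5, r3 -> r3=0x39
body[4] add  r2, r0, #61 -> r2=0x10
body[5] mov  r4, r6 -> r4=0x57
epilogue: pop r5=0x63, sp=0xa1
epilogue: pop r4=0x7b, sp=0xa2
epilogue: pop r3=0x0e, sp=0xa3
epilogue: pop r0=0x4c, sp=0xa4
prologue pushed ['r0', 'r3', 'r4', 'r5'] at ['0xa3', '0xa2', '0xa1', '0xa0']

MEM = 0x4c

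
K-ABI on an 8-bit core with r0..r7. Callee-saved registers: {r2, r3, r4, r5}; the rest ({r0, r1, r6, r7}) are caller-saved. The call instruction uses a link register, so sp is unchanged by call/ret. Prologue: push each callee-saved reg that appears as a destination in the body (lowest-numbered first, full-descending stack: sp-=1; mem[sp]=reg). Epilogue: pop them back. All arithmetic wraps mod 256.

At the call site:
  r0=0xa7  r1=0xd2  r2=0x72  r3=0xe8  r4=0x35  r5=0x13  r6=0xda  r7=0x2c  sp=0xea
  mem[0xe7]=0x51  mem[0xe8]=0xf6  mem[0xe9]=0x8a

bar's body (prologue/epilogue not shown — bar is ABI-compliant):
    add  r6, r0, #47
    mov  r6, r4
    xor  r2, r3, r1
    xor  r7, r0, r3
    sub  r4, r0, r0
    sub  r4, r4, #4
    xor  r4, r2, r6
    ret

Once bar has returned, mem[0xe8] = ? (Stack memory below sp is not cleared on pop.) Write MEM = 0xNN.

prologue: push r2 → mem[0xe9]=0x72, sp=0xe9
prologue: push r4 → mem[0xe8]=0x35, sp=0xe8
body[0] add  r6, r0, #47 → r6=0xd6
body[1] mov  r6, r4 → r6=0x35
body[2] xor  r2, r3, r1 → r2=0x3a
body[3] xor  r7, r0, r3 → r7=0x4f
body[4] sub  r4, r0, r0 → r4=0x00
body[5] sub  r4, r4, #4 → r4=0xfc
body[6] xor  r4, r2, r6 → r4=0x0f
epilogue: pop r4=0x35, sp=0xe9
epilogue: pop r2=0x72, sp=0xea
prologue pushed ['r2', 'r4'] at ['0xe9', '0xe8']

MEM = 0x35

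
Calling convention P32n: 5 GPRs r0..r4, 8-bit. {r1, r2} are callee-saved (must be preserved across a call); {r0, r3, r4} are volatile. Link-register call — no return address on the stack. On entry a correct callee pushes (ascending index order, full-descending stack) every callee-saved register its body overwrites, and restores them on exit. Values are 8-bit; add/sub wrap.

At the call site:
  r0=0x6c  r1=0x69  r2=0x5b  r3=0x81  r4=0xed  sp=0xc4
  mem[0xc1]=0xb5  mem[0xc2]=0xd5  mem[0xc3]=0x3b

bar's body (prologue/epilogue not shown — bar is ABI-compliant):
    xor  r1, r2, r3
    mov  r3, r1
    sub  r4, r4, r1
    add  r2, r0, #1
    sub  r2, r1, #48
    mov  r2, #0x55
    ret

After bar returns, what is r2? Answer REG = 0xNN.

REG = 0x5b

prologue: push r1 -> mem[0xc3]=0x69, sp=0xc3
prologue: push r2 -> mem[0xc2]=0x5b, sp=0xc2
body[0] xor  r1, r2, r3 -> r1=0xda
body[1] mov  r3, r1 -> r3=0xda
body[2] sub  r4, r4, r1 -> r4=0x13
body[3] add  r2, r0, #1 -> r2=0x6d
body[4] sub  r2, r1, #48 -> r2=0xaa
body[5] mov  r2, #0x55 -> r2=0x55
epilogue: pop r2=0x5b, sp=0xc3
epilogue: pop r1=0x69, sp=0xc4
r2 is callee-saved -> restored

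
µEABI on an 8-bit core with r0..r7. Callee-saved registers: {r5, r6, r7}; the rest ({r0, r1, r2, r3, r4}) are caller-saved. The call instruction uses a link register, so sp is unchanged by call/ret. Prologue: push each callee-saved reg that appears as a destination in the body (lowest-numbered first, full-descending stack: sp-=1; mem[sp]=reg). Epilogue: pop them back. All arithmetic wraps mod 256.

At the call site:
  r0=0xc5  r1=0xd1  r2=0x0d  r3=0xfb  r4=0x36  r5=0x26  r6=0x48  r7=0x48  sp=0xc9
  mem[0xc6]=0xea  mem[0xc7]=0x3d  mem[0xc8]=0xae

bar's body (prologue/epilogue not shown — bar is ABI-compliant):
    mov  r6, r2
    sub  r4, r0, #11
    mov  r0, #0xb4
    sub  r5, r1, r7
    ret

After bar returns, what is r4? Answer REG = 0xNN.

REG = 0xba

prologue: push r5 -> mem[0xc8]=0x26, sp=0xc8
prologue: push r6 -> mem[0xc7]=0x48, sp=0xc7
body[0] mov  r6, r2 -> r6=0x0d
body[1] sub  r4, r0, #11 -> r4=0xba
body[2] mov  r0, #0xb4 -> r0=0xb4
body[3] sub  r5, r1, r7 -> r5=0x89
epilogue: pop r6=0x48, sp=0xc8
epilogue: pop r5=0x26, sp=0xc9
r4 is caller-saved -> body value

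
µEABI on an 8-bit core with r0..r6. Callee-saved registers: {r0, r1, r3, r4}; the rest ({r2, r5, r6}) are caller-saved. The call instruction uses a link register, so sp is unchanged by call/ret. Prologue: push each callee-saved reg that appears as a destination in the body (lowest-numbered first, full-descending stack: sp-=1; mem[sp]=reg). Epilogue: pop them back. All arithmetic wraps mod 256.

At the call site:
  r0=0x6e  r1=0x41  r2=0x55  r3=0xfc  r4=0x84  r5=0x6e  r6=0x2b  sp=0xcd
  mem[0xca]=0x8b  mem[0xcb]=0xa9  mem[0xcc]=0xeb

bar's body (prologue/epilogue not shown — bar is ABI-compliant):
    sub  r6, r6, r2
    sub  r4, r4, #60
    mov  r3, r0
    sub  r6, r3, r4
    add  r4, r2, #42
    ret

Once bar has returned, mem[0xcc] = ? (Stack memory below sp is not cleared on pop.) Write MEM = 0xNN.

prologue: push r3 -> mem[0xcc]=0xfc, sp=0xcc
prologue: push r4 -> mem[0xcb]=0x84, sp=0xcb
body[0] sub  r6, r6, r2 -> r6=0xd6
body[1] sub  r4, r4, #60 -> r4=0x48
body[2] mov  r3, r0 -> r3=0x6e
body[3] sub  r6, r3, r4 -> r6=0x26
body[4] add  r4, r2, #42 -> r4=0x7f
epilogue: pop r4=0x84, sp=0xcc
epilogue: pop r3=0xfc, sp=0xcd
prologue pushed ['r3', 'r4'] at ['0xcc', '0xcb']

MEM = 0xfc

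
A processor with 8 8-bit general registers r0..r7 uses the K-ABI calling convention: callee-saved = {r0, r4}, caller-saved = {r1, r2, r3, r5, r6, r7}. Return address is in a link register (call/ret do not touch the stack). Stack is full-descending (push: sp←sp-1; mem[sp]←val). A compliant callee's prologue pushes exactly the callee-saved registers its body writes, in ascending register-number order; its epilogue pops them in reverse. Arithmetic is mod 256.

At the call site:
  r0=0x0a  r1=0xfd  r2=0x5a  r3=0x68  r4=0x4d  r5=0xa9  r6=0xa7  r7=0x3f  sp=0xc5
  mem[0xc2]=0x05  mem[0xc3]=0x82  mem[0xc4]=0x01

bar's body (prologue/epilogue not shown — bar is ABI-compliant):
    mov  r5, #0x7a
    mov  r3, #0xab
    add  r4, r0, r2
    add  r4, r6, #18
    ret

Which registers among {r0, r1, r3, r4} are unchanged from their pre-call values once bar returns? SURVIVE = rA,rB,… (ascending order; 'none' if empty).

prologue: push r4 → mem[0xc4]=0x4d, sp=0xc4
body[0] mov  r5, #0x7a → r5=0x7a
body[1] mov  r3, #0xab → r3=0xab
body[2] add  r4, r0, r2 → r4=0x64
body[3] add  r4, r6, #18 → r4=0xb9
epilogue: pop r4=0x4d, sp=0xc5
r0: callee-saved, written=False
r1: caller-saved, written=False
r3: caller-saved, written=True
r4: callee-saved, written=True

SURVIVE = r0,r1,r4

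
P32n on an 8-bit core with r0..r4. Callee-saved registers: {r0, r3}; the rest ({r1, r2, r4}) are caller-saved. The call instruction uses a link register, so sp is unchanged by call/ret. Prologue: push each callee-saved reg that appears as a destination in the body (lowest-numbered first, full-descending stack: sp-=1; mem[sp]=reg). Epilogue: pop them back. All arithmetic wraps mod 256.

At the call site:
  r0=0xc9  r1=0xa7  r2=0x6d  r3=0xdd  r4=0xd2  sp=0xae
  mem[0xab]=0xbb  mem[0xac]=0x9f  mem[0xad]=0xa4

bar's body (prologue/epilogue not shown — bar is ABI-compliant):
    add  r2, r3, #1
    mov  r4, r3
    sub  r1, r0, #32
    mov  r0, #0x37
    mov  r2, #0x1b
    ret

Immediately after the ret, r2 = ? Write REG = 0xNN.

REG = 0x1b

prologue: push r0 -> mem[0xad]=0xc9, sp=0xad
body[0] add  r2, r3, #1 -> r2=0xde
body[1] mov  r4, r3 -> r4=0xdd
body[2] sub  r1, r0, #32 -> r1=0xa9
body[3] mov  r0, #0x37 -> r0=0x37
body[4] mov  r2, #0x1b -> r2=0x1b
epilogue: pop r0=0xc9, sp=0xae
r2 is caller-saved -> body value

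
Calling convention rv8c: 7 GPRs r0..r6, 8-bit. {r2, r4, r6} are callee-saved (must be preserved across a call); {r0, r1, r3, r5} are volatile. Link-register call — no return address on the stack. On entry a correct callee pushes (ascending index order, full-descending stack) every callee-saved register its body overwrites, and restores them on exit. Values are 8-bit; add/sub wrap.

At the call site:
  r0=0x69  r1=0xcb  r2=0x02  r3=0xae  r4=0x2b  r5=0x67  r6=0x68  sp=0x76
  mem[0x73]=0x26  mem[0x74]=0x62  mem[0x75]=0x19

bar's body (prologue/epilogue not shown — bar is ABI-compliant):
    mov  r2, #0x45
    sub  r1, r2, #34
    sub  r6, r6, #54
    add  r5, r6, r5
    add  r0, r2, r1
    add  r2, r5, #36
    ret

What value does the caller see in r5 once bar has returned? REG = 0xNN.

prologue: push r2 → mem[0x75]=0x02, sp=0x75
prologue: push r6 → mem[0x74]=0x68, sp=0x74
body[0] mov  r2, #0x45 → r2=0x45
body[1] sub  r1, r2, #34 → r1=0x23
body[2] sub  r6, r6, #54 → r6=0x32
body[3] add  r5, r6, r5 → r5=0x99
body[4] add  r0, r2, r1 → r0=0x68
body[5] add  r2, r5, #36 → r2=0xbd
epilogue: pop r6=0x68, sp=0x75
epilogue: pop r2=0x02, sp=0x76
r5 is caller-saved → body value

REG = 0x99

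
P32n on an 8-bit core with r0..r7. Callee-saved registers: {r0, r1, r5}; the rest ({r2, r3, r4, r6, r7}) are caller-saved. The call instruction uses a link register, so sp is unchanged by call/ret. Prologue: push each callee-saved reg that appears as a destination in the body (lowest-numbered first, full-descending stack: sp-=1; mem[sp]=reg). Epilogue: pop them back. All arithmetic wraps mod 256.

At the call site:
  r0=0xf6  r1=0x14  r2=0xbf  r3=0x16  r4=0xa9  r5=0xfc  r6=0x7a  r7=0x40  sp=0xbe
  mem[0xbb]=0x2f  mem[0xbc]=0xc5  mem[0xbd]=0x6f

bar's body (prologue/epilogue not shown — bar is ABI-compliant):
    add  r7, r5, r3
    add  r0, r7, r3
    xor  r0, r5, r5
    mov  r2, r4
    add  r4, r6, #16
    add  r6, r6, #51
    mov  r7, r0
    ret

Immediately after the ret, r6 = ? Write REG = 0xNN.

prologue: push r0 → mem[0xbd]=0xf6, sp=0xbd
body[0] add  r7, r5, r3 → r7=0x12
body[1] add  r0, r7, r3 → r0=0x28
body[2] xor  r0, r5, r5 → r0=0x00
body[3] mov  r2, r4 → r2=0xa9
body[4] add  r4, r6, #16 → r4=0x8a
body[5] add  r6, r6, #51 → r6=0xad
body[6] mov  r7, r0 → r7=0x00
epilogue: pop r0=0xf6, sp=0xbe
r6 is caller-saved → body value

REG = 0xad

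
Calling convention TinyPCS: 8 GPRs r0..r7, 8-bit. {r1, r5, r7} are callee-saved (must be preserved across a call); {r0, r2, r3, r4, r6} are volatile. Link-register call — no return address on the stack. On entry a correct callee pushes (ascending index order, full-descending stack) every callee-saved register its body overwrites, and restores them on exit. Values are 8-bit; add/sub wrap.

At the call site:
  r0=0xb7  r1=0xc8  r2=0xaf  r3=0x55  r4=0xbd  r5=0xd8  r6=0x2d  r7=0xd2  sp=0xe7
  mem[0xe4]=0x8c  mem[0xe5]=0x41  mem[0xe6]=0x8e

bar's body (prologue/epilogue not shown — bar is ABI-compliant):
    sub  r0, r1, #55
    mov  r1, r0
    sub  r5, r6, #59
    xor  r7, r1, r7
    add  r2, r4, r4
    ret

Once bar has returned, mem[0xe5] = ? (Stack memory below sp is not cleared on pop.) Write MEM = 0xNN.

prologue: push r1 → mem[0xe6]=0xc8, sp=0xe6
prologue: push r5 → mem[0xe5]=0xd8, sp=0xe5
prologue: push r7 → mem[0xe4]=0xd2, sp=0xe4
body[0] sub  r0, r1, #55 → r0=0x91
body[1] mov  r1, r0 → r1=0x91
body[2] sub  r5, r6, #59 → r5=0xf2
body[3] xor  r7, r1, r7 → r7=0x43
body[4] add  r2, r4, r4 → r2=0x7a
epilogue: pop r7=0xd2, sp=0xe5
epilogue: pop r5=0xd8, sp=0xe6
epilogue: pop r1=0xc8, sp=0xe7
prologue pushed ['r1', 'r5', 'r7'] at ['0xe6', '0xe5', '0xe4']

MEM = 0xd8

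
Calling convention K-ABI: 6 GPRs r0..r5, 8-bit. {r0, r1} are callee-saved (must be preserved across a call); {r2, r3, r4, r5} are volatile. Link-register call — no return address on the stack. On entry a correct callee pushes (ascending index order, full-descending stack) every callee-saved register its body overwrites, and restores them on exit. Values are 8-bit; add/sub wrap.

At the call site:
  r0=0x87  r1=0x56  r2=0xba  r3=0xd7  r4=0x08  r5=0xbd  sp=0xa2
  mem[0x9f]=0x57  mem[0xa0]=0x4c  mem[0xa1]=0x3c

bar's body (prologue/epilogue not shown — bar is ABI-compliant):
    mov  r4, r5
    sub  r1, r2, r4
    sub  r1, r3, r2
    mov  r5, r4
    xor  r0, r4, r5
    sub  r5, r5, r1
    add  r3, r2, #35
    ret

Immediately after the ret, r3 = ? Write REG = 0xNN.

REG = 0xdd

prologue: push r0 -> mem[0xa1]=0x87, sp=0xa1
prologue: push r1 -> mem[0xa0]=0x56, sp=0xa0
body[0] mov  r4, r5 -> r4=0xbd
body[1] sub  r1, r2, r4 -> r1=0xfd
body[2] sub  r1, r3, r2 -> r1=0x1d
body[3] mov  r5, r4 -> r5=0xbd
body[4] xor  r0, r4, r5 -> r0=0x00
body[5] sub  r5, r5, r1 -> r5=0xa0
body[6] add  r3, r2, #35 -> r3=0xdd
epilogue: pop r1=0x56, sp=0xa1
epilogue: pop r0=0x87, sp=0xa2
r3 is caller-saved -> body value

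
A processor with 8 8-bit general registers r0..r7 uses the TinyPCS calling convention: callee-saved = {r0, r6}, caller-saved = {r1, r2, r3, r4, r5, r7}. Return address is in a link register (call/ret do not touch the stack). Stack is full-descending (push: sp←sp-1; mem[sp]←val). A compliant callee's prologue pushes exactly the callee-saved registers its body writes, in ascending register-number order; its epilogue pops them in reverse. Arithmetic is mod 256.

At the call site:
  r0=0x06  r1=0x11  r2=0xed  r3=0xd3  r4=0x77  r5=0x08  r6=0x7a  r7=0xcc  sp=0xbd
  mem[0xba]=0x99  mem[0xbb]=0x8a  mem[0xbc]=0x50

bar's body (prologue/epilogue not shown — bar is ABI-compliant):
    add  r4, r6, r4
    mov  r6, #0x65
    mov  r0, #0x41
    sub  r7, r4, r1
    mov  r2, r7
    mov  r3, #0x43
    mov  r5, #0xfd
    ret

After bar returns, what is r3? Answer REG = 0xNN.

REG = 0x43

prologue: push r0 -> mem[0xbc]=0x06, sp=0xbc
prologue: push r6 -> mem[0xbb]=0x7a, sp=0xbb
body[0] add  r4, r6, r4 -> r4=0xf1
body[1] mov  r6, #0x65 -> r6=0x65
body[2] mov  r0, #0x41 -> r0=0x41
body[3] sub  r7, r4, r1 -> r7=0xe0
body[4] mov  r2, r7 -> r2=0xe0
body[5] mov  r3, #0x43 -> r3=0x43
body[6] mov  r5, #0xfd -> r5=0xfd
epilogue: pop r6=0x7a, sp=0xbc
epilogue: pop r0=0x06, sp=0xbd
r3 is caller-saved -> body value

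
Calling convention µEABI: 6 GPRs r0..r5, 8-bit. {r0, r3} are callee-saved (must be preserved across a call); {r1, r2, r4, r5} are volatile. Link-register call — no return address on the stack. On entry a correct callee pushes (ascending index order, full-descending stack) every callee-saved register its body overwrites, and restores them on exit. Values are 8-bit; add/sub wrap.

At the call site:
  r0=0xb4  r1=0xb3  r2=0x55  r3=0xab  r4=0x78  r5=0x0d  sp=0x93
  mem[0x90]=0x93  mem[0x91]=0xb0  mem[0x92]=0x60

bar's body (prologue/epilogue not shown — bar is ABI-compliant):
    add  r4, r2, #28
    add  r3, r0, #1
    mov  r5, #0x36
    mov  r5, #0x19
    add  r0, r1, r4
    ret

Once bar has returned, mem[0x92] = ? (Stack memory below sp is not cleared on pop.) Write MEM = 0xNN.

prologue: push r0 → mem[0x92]=0xb4, sp=0x92
prologue: push r3 → mem[0x91]=0xab, sp=0x91
body[0] add  r4, r2, #28 → r4=0x71
body[1] add  r3, r0, #1 → r3=0xb5
body[2] mov  r5, #0x36 → r5=0x36
body[3] mov  r5, #0x19 → r5=0x19
body[4] add  r0, r1, r4 → r0=0x24
epilogue: pop r3=0xab, sp=0x92
epilogue: pop r0=0xb4, sp=0x93
prologue pushed ['r0', 'r3'] at ['0x92', '0x91']

MEM = 0xb4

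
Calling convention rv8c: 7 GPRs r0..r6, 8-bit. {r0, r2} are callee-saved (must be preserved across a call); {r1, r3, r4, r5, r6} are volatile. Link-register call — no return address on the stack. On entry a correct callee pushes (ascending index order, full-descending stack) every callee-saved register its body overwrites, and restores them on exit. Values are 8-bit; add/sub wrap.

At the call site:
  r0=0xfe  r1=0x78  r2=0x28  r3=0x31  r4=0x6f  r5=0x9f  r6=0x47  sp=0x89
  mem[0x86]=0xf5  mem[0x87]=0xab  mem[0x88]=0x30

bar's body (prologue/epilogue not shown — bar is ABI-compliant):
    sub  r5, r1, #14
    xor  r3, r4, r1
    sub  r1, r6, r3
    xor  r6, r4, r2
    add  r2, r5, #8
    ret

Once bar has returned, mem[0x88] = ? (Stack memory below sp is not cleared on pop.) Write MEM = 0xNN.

MEM = 0x28

prologue: push r2 -> mem[0x88]=0x28, sp=0x88
body[0] sub  r5, r1, #14 -> r5=0x6a
body[1] xor  r3, r4, r1 -> r3=0x17
body[2] sub  r1, r6, r3 -> r1=0x30
body[3] xor  r6, r4, r2 -> r6=0x47
body[4] add  r2, r5, #8 -> r2=0x72
epilogue: pop r2=0x28, sp=0x89
prologue pushed ['r2'] at ['0x88']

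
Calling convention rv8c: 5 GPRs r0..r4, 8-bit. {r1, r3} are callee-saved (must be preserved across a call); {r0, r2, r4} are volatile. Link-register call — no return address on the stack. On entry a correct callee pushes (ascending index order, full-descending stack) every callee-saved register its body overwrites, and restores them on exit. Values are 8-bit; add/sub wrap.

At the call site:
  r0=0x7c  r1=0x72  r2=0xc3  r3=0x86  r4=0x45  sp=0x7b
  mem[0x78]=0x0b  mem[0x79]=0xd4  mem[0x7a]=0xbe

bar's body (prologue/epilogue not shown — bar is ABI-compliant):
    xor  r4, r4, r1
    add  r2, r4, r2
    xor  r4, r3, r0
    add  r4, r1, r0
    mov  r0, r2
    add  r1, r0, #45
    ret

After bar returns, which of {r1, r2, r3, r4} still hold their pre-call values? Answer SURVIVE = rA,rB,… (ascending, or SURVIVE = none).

SURVIVE = r1,r3

prologue: push r1 -> mem[0x7a]=0x72, sp=0x7a
body[0] xor  r4, r4, r1 -> r4=0x37
body[1] add  r2, r4, r2 -> r2=0xfa
body[2] xor  r4, r3, r0 -> r4=0xfa
body[3] add  r4, r1, r0 -> r4=0xee
body[4] mov  r0, r2 -> r0=0xfa
body[5] add  r1, r0, #45 -> r1=0x27
epilogue: pop r1=0x72, sp=0x7b
r1: callee-saved, written=True
r2: caller-saved, written=True
r3: callee-saved, written=False
r4: caller-saved, written=True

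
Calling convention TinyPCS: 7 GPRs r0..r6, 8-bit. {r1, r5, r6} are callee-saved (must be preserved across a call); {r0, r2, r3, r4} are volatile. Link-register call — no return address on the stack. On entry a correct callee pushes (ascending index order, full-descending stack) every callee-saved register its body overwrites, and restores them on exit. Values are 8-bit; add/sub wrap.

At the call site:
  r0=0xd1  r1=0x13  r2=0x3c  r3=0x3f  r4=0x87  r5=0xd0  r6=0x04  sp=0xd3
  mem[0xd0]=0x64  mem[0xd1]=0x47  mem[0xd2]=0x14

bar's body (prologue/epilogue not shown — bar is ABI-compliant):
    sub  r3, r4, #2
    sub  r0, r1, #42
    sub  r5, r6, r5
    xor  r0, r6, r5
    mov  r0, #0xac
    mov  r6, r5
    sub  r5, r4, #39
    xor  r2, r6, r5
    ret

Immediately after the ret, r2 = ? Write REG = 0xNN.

REG = 0x54

prologue: push r5 -> mem[0xd2]=0xd0, sp=0xd2
prologue: push r6 -> mem[0xd1]=0x04, sp=0xd1
body[0] sub  r3, r4, #2 -> r3=0x85
body[1] sub  r0, r1, #42 -> r0=0xe9
body[2] sub  r5, r6, r5 -> r5=0x34
body[3] xor  r0, r6, r5 -> r0=0x30
body[4] mov  r0, #0xac -> r0=0xac
body[5] mov  r6, r5 -> r6=0x34
body[6] sub  r5, r4, #39 -> r5=0x60
body[7] xor  r2, r6, r5 -> r2=0x54
epilogue: pop r6=0x04, sp=0xd2
epilogue: pop r5=0xd0, sp=0xd3
r2 is caller-saved -> body value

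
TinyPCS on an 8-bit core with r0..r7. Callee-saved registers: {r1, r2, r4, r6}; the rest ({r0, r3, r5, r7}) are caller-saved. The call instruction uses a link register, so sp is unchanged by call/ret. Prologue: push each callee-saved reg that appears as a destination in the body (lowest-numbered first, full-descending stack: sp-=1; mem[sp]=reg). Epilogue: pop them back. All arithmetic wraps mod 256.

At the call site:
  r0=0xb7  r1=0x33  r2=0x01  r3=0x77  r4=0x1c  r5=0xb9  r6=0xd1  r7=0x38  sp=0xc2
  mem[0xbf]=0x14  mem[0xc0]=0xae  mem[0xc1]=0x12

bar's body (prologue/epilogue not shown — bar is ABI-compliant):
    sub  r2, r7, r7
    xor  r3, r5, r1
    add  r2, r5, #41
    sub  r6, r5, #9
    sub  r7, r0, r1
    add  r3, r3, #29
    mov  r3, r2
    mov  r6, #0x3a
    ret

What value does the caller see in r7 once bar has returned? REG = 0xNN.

REG = 0x84

prologue: push r2 → mem[0xc1]=0x01, sp=0xc1
prologue: push r6 → mem[0xc0]=0xd1, sp=0xc0
body[0] sub  r2, r7, r7 → r2=0x00
body[1] xor  r3, r5, r1 → r3=0x8a
body[2] add  r2, r5, #41 → r2=0xe2
body[3] sub  r6, r5, #9 → r6=0xb0
body[4] sub  r7, r0, r1 → r7=0x84
body[5] add  r3, r3, #29 → r3=0xa7
body[6] mov  r3, r2 → r3=0xe2
body[7] mov  r6, #0x3a → r6=0x3a
epilogue: pop r6=0xd1, sp=0xc1
epilogue: pop r2=0x01, sp=0xc2
r7 is caller-saved → body value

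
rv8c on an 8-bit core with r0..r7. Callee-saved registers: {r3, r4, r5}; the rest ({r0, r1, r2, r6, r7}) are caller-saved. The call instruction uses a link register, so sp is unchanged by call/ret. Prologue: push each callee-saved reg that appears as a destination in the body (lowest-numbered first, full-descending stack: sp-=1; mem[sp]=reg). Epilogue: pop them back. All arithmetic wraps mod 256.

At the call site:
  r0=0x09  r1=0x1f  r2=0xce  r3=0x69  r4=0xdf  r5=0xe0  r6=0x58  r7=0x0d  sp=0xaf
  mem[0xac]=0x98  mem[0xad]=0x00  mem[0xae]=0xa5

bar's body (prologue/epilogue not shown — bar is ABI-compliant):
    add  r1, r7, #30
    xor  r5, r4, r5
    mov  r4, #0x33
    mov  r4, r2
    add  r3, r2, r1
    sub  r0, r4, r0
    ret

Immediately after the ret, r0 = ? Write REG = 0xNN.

REG = 0xc5

prologue: push r3 -> mem[0xae]=0x69, sp=0xae
prologue: push r4 -> mem[0xad]=0xdf, sp=0xad
prologue: push r5 -> mem[0xac]=0xe0, sp=0xac
body[0] add  r1, r7, #30 -> r1=0x2b
body[1] xor  r5, r4, r5 -> r5=0x3f
body[2] mov  r4, #0x33 -> r4=0x33
body[3] mov  r4, r2 -> r4=0xce
body[4] add  r3, r2, r1 -> r3=0xf9
body[5] sub  r0, r4, r0 -> r0=0xc5
epilogue: pop r5=0xe0, sp=0xad
epilogue: pop r4=0xdf, sp=0xae
epilogue: pop r3=0x69, sp=0xaf
r0 is caller-saved -> body value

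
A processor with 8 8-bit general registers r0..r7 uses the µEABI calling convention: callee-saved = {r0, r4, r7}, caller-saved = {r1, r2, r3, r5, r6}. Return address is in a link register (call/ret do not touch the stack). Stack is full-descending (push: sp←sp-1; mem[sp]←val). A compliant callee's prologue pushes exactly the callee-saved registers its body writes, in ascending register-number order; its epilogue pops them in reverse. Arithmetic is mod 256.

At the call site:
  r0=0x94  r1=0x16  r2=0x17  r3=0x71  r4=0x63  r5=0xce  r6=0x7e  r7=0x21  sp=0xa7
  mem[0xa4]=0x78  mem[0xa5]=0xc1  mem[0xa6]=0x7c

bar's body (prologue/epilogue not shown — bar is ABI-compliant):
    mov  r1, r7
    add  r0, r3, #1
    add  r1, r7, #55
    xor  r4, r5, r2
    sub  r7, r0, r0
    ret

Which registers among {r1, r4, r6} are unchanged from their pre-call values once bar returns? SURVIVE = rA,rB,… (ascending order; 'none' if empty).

prologue: push r0 → mem[0xa6]=0x94, sp=0xa6
prologue: push r4 → mem[0xa5]=0x63, sp=0xa5
prologue: push r7 → mem[0xa4]=0x21, sp=0xa4
body[0] mov  r1, r7 → r1=0x21
body[1] add  r0, r3, #1 → r0=0x72
body[2] add  r1, r7, #55 → r1=0x58
body[3] xor  r4, r5, r2 → r4=0xd9
body[4] sub  r7, r0, r0 → r7=0x00
epilogue: pop r7=0x21, sp=0xa5
epilogue: pop r4=0x63, sp=0xa6
epilogue: pop r0=0x94, sp=0xa7
r1: caller-saved, written=True
r4: callee-saved, written=True
r6: caller-saved, written=False

SURVIVE = r4,r6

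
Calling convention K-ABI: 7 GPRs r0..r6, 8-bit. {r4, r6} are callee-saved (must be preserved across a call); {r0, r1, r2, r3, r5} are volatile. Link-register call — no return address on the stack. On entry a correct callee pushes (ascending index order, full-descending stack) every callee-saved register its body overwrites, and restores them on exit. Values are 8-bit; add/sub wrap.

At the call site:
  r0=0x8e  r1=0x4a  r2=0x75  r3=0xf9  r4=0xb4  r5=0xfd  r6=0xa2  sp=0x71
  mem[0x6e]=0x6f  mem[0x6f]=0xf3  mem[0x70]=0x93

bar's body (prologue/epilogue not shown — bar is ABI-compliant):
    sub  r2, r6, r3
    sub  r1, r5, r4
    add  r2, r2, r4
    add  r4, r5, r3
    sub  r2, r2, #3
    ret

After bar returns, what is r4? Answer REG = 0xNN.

REG = 0xb4

prologue: push r4 -> mem[0x70]=0xb4, sp=0x70
body[0] sub  r2, r6, r3 -> r2=0xa9
body[1] sub  r1, r5, r4 -> r1=0x49
body[2] add  r2, r2, r4 -> r2=0x5d
body[3] add  r4, r5, r3 -> r4=0xf6
body[4] sub  r2, r2, #3 -> r2=0x5a
epilogue: pop r4=0xb4, sp=0x71
r4 is callee-saved -> restored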